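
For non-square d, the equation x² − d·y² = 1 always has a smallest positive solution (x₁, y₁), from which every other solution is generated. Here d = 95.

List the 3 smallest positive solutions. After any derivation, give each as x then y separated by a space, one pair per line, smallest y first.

d=95: √d = [9; 1,2,1,18] (ℓ=4, even), read p_3/q_3
i=0: a=9 ⇒ p=9, q=1
i=1: a=1 ⇒ p=10, q=1
i=2: a=2 ⇒ p=29, q=3
i=3: a=1 ⇒ p=39, q=4
(x₁, y₁) = (39, 4);  39² − 95·4² = 1 ✓
(x_2, y_2) = (39·39 + 95·4·4, 39·4 + 4·39) = (3041, 312)
(x_3, y_3) = (39·3041 + 95·4·312, 39·312 + 4·3041) = (237159, 24332)

39 4
3041 312
237159 24332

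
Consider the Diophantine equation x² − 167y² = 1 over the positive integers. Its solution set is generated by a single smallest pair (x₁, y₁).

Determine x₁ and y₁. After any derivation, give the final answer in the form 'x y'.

√167 = [12; 1,11,1,24, …], period ℓ=4 (even) → k=3
i=0: a=12 ⇒ p=12, q=1
i=1: a=1 ⇒ p=13, q=1
i=2: a=11 ⇒ p=155, q=12
i=3: a=1 ⇒ p=168, q=13
fundamental: x₁=168, y₁=13  (since 28224 − 167·169 = 1)

168 13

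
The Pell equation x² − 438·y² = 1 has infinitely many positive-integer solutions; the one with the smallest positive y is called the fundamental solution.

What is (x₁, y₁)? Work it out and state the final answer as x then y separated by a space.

√438 → a₀=20, period (1,12,1,40); ℓ=4 even so k=3
i=0: a=20 ⇒ p=20, q=1
…
i=2: a=12 ⇒ p=272, q=13
i=3: a=1 ⇒ p=293, q=14
(x₁, y₁) = (293, 14);  293² − 438·14² = 1 ✓

293 14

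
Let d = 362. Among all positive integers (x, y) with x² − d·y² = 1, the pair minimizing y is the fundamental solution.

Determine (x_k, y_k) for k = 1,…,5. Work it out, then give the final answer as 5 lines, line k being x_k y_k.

723 38
1045457 54948
1511730099 79454770
2185960677697 114891542472
3160897628219763 166133090959742

√362 → a₀=19, period (38); ℓ=1 odd so k=1
k=0  a_k=19  p_k/q_k = 19/1
k=1  a_k=38  p_k/q_k = 723/38
fundamental: x₁=723, y₁=38  (since 522729 − 362·1444 = 1)
(723+38√362)^2 = 1045457 + 54948√362
(723+38√362)^3 = 1511730099 + 79454770√362
(723+38√362)^4 = 2185960677697 + 114891542472√362
(723+38√362)^5 = 3160897628219763 + 166133090959742√362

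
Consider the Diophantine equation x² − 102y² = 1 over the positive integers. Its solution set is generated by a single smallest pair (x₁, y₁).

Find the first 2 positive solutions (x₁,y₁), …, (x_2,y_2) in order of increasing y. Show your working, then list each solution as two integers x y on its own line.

d=102: √d = [10; 10,20] (ℓ=2, even), read p_1/q_1
k=0  a_k=10  p_k/q_k = 10/1
k=1  a_k=10  p_k/q_k = 101/10
fundamental: x₁=101, y₁=10  (since 10201 − 102·100 = 1)
(101+10√102)^2 = 20401 + 2020√102

101 10
20401 2020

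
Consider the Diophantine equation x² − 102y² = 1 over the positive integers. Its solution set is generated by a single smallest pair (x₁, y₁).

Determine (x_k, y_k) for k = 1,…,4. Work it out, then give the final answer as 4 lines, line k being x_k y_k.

[10; 10,20] for √102; ℓ=2 ⇒ convergent index 1
i=0: a=10 ⇒ p=10, q=1
i=1: a=10 ⇒ p=101, q=10
(x₁, y₁) = (101, 10);  101² − 102·10² = 1 ✓
(x_2, y_2) = (101·101 + 102·10·10, 101·10 + 10·101) = (20401, 2020)
(x_3, y_3) = (101·20401 + 102·10·2020, 101·2020 + 10·20401) = (4120901, 408030)
(x_4, y_4) = (101·4120901 + 102·10·408030, 101·408030 + 10·4120901) = (832401601, 82420040)

101 10
20401 2020
4120901 408030
832401601 82420040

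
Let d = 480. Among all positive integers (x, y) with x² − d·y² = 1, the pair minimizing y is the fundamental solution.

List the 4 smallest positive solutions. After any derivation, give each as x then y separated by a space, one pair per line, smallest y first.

[21; 1,9,1,42] for √480; ℓ=4 ⇒ convergent index 3
a_0=21:  p_0=21·1+0=21,  q_0=21·0+1=1
…
a_2=9:  p_2=9·22+21=219,  q_2=9·1+1=10
a_3=1:  p_3=1·219+22=241,  q_3=1·10+1=11
(x₁, y₁) = (241, 11);  241² − 480·11² = 1 ✓
(241+11√480)^2 = 116161 + 5302√480
(241+11√480)^3 = 55989361 + 2555553√480
(241+11√480)^4 = 26986755841 + 1231771244√480

241 11
116161 5302
55989361 2555553
26986755841 1231771244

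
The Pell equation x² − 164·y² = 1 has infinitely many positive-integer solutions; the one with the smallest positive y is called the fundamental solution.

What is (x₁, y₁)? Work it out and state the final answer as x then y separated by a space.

2049 160

√164 = [12; 1,4,6,4,1,24, …], period ℓ=6 (even) → k=5
k=0  a_k=12  p_k/q_k = 12/1
…
k=3  a_k=6  p_k/q_k = 397/31
k=4  a_k=4  p_k/q_k = 1652/129
k=5  a_k=1  p_k/q_k = 2049/160
(x₁, y₁) = (2049, 160);  2049² − 164·160² = 1 ✓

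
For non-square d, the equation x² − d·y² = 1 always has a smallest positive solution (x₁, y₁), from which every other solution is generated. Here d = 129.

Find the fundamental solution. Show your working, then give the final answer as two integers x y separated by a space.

√129 = [11; 2,1,3,1,6,1,3,1,2,22, …], period ℓ=10 (even) → k=9
k=0  a_k=11  p_k/q_k = 11/1
k=1  a_k=2  p_k/q_k = 23/2
k=2  a_k=1  p_k/q_k = 34/3
k=3  a_k=3  p_k/q_k = 125/11
k=4  a_k=1  p_k/q_k = 159/14
k=5  a_k=6  p_k/q_k = 1079/95
…
k=8  a_k=1  p_k/q_k = 6031/531
k=9  a_k=2  p_k/q_k = 16855/1484
(x₁, y₁) = (16855, 1484);  16855² − 129·1484² = 1 ✓

16855 1484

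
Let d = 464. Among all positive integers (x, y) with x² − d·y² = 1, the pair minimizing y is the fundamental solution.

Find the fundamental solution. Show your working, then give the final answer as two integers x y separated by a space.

√464 → a₀=21, period (1,1,5,1,1,1,5,1,1,42); ℓ=10 even so k=9
i=0: a=21 ⇒ p=21, q=1
…
i=2: a=1 ⇒ p=43, q=2
i=3: a=5 ⇒ p=237, q=11
i=4: a=1 ⇒ p=280, q=13
i=5: a=1 ⇒ p=517, q=24
…
i=8: a=1 ⇒ p=5299, q=246
i=9: a=1 ⇒ p=9801, q=455
fundamental: x₁=9801, y₁=455  (since 96059601 − 464·207025 = 1)

9801 455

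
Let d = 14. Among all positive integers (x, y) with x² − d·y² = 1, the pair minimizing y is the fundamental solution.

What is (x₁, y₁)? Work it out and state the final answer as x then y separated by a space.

[3; 1,2,1,6] for √14; ℓ=4 ⇒ convergent index 3
a_0=3:  p_0=3·1+0=3,  q_0=3·0+1=1
…
a_2=2:  p_2=2·4+3=11,  q_2=2·1+1=3
a_3=1:  p_3=1·11+4=15,  q_3=1·3+1=4
(x₁, y₁) = (15, 4);  15² − 14·4² = 1 ✓

15 4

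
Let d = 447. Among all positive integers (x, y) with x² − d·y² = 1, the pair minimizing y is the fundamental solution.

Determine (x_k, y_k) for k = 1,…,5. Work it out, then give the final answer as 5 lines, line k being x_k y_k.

√447 = [21; 7,42, …], period ℓ=2 (even) → k=1
i=0: a=21 ⇒ p=21, q=1
i=1: a=7 ⇒ p=148, q=7
fundamental: x₁=148, y₁=7  (since 21904 − 447·49 = 1)
(x_2, y_2) = (148·148 + 447·7·7, 148·7 + 7·148) = (43807, 2072)
(x_3, y_3) = (148·43807 + 447·7·2072, 148·2072 + 7·43807) = (12966724, 613305)
(x_4, y_4) = (148·12966724 + 447·7·613305, 148·613305 + 7·12966724) = (3838106497, 181536208)
(x_5, y_5) = (148·3838106497 + 447·7·181536208, 148·181536208 + 7·3838106497) = (1136066556388, 53734104263)

148 7
43807 2072
12966724 613305
3838106497 181536208
1136066556388 53734104263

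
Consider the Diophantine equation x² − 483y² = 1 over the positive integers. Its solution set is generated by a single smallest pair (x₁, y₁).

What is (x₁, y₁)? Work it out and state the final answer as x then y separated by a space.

22 1

d=483: √d = [21; 1,42] (ℓ=2, even), read p_1/q_1
i=0: a=21 ⇒ p=21, q=1
i=1: a=1 ⇒ p=22, q=1
(x₁, y₁) = (22, 1);  22² − 483·1² = 1 ✓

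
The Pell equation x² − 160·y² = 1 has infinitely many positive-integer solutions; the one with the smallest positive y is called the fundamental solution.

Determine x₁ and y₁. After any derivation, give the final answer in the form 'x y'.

√160 → a₀=12, period (1,1,1,5,1,1,1,24); ℓ=8 even so k=7
step 0: (12, 1)  from 12·(1,0) + (0,1)
step 1: (13, 1)  from 1·(12,1) + (1,0)
…
step 6: (468, 37)  from 1·(253,20) + (215,17)
step 7: (721, 57)  from 1·(468,37) + (253,20)
(x₁, y₁) = (721, 57);  721² − 160·57² = 1 ✓

721 57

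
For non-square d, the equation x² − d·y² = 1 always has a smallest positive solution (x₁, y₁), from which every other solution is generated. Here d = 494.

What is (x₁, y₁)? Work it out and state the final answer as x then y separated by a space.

73035 3286

[22; 4,2,2,1,2,1,2,2,4,44] for √494; ℓ=10 ⇒ convergent index 9
i=0: a=22 ⇒ p=22, q=1
…
i=2: a=2 ⇒ p=200, q=9
i=3: a=2 ⇒ p=489, q=22
…
i=6: a=1 ⇒ p=2556, q=115
…
i=8: a=2 ⇒ p=16514, q=743
i=9: a=4 ⇒ p=73035, q=3286
(x₁, y₁) = (73035, 3286);  73035² − 494·3286² = 1 ✓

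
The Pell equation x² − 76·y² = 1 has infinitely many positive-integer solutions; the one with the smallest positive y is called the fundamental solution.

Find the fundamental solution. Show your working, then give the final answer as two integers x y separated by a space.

57799 6630

√76 = [8; 1,2,1,1,5,4,5,1,1,2,1,16, …], period ℓ=12 (even) → k=11
a_0=8:  p_0=8·1+0=8,  q_0=8·0+1=1
…
a_2=2:  p_2=2·9+8=26,  q_2=2·1+1=3
a_3=1:  p_3=1·26+9=35,  q_3=1·3+1=4
a_4=1:  p_4=1·35+26=61,  q_4=1·4+3=7
a_5=5:  p_5=5·61+35=340,  q_5=5·7+4=39
a_6=4:  p_6=4·340+61=1421,  q_6=4·39+7=163
a_7=5:  p_7=5·1421+340=7445,  q_7=5·163+39=854
a_8=1:  p_8=1·7445+1421=8866,  q_8=1·854+163=1017
a_9=1:  p_9=1·8866+7445=16311,  q_9=1·1017+854=1871
a_10=2:  p_10=2·16311+8866=41488,  q_10=2·1871+1017=4759
a_11=1:  p_11=1·41488+16311=57799,  q_11=1·4759+1871=6630
fundamental: x₁=57799, y₁=6630  (since 3340724401 − 76·43956900 = 1)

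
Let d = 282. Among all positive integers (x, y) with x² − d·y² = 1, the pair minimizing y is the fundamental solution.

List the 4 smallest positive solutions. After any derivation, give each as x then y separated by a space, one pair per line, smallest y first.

√282 = [16; 1,3,1,4,1,3,1,32, …], period ℓ=8 (even) → k=7
step 0: (16, 1)  from 16·(1,0) + (0,1)
…
step 6: (1864, 111)  from 3·(487,29) + (403,24)
step 7: (2351, 140)  from 1·(1864,111) + (487,29)
fundamental: x₁=2351, y₁=140  (since 5527201 − 282·19600 = 1)
n=2: (2351,140)∘(2351,140) = (2351·2351+282·140·140, 2351·140+140·2351) = (11054401,658280)
n=3: (11054401,658280)∘(2351,140) = (2351·11054401+282·140·658280, 2351·658280+140·11054401) = (51977791151,3095232420)
n=4: (51977791151,3095232420)∘(2351,140) = (2351·51977791151+282·140·3095232420, 2351·3095232420+140·51977791151) = (244399562937601,14553782180560)

2351 140
11054401 658280
51977791151 3095232420
244399562937601 14553782180560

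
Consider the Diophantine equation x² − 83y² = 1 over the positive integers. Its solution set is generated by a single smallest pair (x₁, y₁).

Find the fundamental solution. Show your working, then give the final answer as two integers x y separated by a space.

82 9

√83 = [9; 9,18, …], period ℓ=2 (even) → k=1
step 0: (9, 1)  from 9·(1,0) + (0,1)
step 1: (82, 9)  from 9·(9,1) + (1,0)
(x₁, y₁) = (82, 9);  82² − 83·9² = 1 ✓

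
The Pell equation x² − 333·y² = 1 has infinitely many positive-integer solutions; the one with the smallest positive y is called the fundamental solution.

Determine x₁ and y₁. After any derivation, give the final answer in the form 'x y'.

73 4

√333 → a₀=18, period (4,36); ℓ=2 even so k=1
step 0: (18, 1)  from 18·(1,0) + (0,1)
step 1: (73, 4)  from 4·(18,1) + (1,0)
fundamental: x₁=73, y₁=4  (since 5329 − 333·16 = 1)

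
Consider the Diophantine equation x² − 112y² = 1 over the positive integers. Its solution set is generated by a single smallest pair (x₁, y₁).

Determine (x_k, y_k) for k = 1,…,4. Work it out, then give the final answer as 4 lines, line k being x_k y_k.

127 12
32257 3048
8193151 774180
2081028097 196638672

√112 = [10; 1,1,2,1,1,20, …], period ℓ=6 (even) → k=5
a_0=10:  p_0=10·1+0=10,  q_0=10·0+1=1
…
a_3=2:  p_3=2·21+11=53,  q_3=2·2+1=5
a_4=1:  p_4=1·53+21=74,  q_4=1·5+2=7
a_5=1:  p_5=1·74+53=127,  q_5=1·7+5=12
fundamental: x₁=127, y₁=12  (since 16129 − 112·144 = 1)
k=2:  x_2 = 127·127+112·12·12 = 32257,  y_2 = 127·12+12·127 = 3048
k=3:  x_3 = 127·32257+112·12·3048 = 8193151,  y_3 = 127·3048+12·32257 = 774180
k=4:  x_4 = 127·8193151+112·12·774180 = 2081028097,  y_4 = 127·774180+12·8193151 = 196638672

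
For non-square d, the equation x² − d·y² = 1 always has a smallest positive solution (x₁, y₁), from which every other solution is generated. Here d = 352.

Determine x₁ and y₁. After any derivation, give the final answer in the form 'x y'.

√352 = [18; 1,3,5,9,5,3,1,36, …], period ℓ=8 (even) → k=7
k=0  a_k=18  p_k/q_k = 18/1
…
k=2  a_k=3  p_k/q_k = 75/4
k=3  a_k=5  p_k/q_k = 394/21
…
k=5  a_k=5  p_k/q_k = 18499/986
k=6  a_k=3  p_k/q_k = 59118/3151
k=7  a_k=1  p_k/q_k = 77617/4137
fundamental: x₁=77617, y₁=4137  (since 6024398689 − 352·17114769 = 1)

77617 4137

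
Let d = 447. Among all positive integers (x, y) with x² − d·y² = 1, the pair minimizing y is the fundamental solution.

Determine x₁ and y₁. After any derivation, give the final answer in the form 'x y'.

148 7

d=447: √d = [21; 7,42] (ℓ=2, even), read p_1/q_1
step 0: (21, 1)  from 21·(1,0) + (0,1)
step 1: (148, 7)  from 7·(21,1) + (1,0)
(x₁, y₁) = (148, 7);  148² − 447·7² = 1 ✓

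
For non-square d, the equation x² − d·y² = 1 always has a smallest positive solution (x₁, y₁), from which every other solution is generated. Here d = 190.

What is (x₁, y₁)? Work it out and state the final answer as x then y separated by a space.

52021 3774

√190 → a₀=13, period (1,3,1,1,1,…,3,1,26); ℓ=14 even so k=13
step 0: (13, 1)  from 13·(1,0) + (0,1)
…
step 2: (55, 4)  from 3·(14,1) + (13,1)
…
step 4: (124, 9)  from 1·(69,5) + (55,4)
…
step 7: (1213, 88)  from 2·(510,37) + (193,14)
…
step 9: (4149, 301)  from 1·(2936,213) + (1213,88)
…
step 11: (11234, 815)  from 1·(7085,514) + (4149,301)
step 12: (40787, 2959)  from 3·(11234,815) + (7085,514)
step 13: (52021, 3774)  from 1·(40787,2959) + (11234,815)
→ (52021, 3774).  Check: 52021²=2706184441, 190·3774²=2706184440, difference 1.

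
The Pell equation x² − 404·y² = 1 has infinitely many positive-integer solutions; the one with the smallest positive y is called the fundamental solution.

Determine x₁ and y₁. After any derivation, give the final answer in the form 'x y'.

d=404: √d = [20; 10,40] (ℓ=2, even), read p_1/q_1
i=0: a=20 ⇒ p=20, q=1
i=1: a=10 ⇒ p=201, q=10
(x₁, y₁) = (201, 10);  201² − 404·10² = 1 ✓

201 10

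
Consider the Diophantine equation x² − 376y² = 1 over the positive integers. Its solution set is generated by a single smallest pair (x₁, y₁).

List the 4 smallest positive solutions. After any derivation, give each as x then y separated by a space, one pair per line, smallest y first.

2143295 110532
9187426914049 473805365880
39382732335491159615 2031009343327438668
168817626601983862467148801 8706104341013491514496240

√376 = [19; 2,1,1,3,1,…,1,2,38, …], period ℓ=16 (even) → k=15
step 0: (19, 1)  from 19·(1,0) + (0,1)
step 1: (39, 2)  from 2·(19,1) + (1,0)
…
step 6: (1241, 64)  from 2·(446,23) + (349,18)
step 7: (2928, 151)  from 2·(1241,64) + (446,23)
step 8: (12953, 668)  from 4·(2928,151) + (1241,64)
…
step 10: (70621, 3642)  from 2·(28834,1487) + (12953,668)
step 11: (99455, 5129)  from 1·(70621,3642) + (28834,1487)
…
step 13: (468441, 24158)  from 1·(368986,19029) + (99455,5129)
step 14: (837427, 43187)  from 1·(468441,24158) + (368986,19029)
step 15: (2143295, 110532)  from 2·(837427,43187) + (468441,24158)
fundamental: x₁=2143295, y₁=110532  (since 4593713457025 − 376·12217323024 = 1)
k=2:  x_2 = 2143295·2143295+376·110532·110532 = 9187426914049,  y_2 = 2143295·110532+110532·2143295 = 473805365880
k=3:  x_3 = 2143295·9187426914049+376·110532·473805365880 = 39382732335491159615,  y_3 = 2143295·473805365880+110532·9187426914049 = 2031009343327438668
k=4:  x_4 = 2143295·39382732335491159615+376·110532·2031009343327438668 = 168817626601983862467148801,  y_4 = 2143295·2031009343327438668+110532·39382732335491159615 = 8706104341013491514496240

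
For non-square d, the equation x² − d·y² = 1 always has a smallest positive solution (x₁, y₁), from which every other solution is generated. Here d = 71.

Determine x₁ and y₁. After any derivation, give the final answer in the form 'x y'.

[8; 2,2,1,7,1,2,2,16] for √71; ℓ=8 ⇒ convergent index 7
a_0=8:  p_0=8·1+0=8,  q_0=8·0+1=1
…
a_3=1:  p_3=1·42+17=59,  q_3=1·5+2=7
…
a_6=2:  p_6=2·514+455=1483,  q_6=2·61+54=176
a_7=2:  p_7=2·1483+514=3480,  q_7=2·176+61=413
(x₁, y₁) = (3480, 413);  3480² − 71·413² = 1 ✓

3480 413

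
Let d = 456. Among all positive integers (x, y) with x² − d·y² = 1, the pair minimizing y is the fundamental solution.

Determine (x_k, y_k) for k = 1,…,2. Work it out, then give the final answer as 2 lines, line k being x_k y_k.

[21; 2,1,4,1,2,42] for √456; ℓ=6 ⇒ convergent index 5
k=0  a_k=21  p_k/q_k = 21/1
k=1  a_k=2  p_k/q_k = 43/2
…
k=4  a_k=1  p_k/q_k = 363/17
k=5  a_k=2  p_k/q_k = 1025/48
fundamental: x₁=1025, y₁=48  (since 1050625 − 456·2304 = 1)
n=2: (1025,48)∘(1025,48) = (1025·1025+456·48·48, 1025·48+48·1025) = (2101249,98400)

1025 48
2101249 98400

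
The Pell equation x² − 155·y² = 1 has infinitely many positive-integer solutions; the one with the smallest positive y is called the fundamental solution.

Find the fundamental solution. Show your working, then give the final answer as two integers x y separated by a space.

249 20

√155 → a₀=12, period (2,4,2,24); ℓ=4 even so k=3
i=0: a=12 ⇒ p=12, q=1
i=1: a=2 ⇒ p=25, q=2
i=2: a=4 ⇒ p=112, q=9
i=3: a=2 ⇒ p=249, q=20
fundamental: x₁=249, y₁=20  (since 62001 − 155·400 = 1)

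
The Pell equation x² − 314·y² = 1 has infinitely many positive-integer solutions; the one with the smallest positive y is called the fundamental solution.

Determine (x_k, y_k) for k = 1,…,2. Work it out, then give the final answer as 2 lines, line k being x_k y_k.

[17; 1,2,1,1,2,1,34] for √314; ℓ=7 ⇒ convergent index 13
k=0  a_k=17  p_k/q_k = 17/1
…
k=2  a_k=2  p_k/q_k = 53/3
k=3  a_k=1  p_k/q_k = 71/4
k=4  a_k=1  p_k/q_k = 124/7
k=5  a_k=2  p_k/q_k = 319/18
k=6  a_k=1  p_k/q_k = 443/25
k=7  a_k=34  p_k/q_k = 15381/868
k=8  a_k=1  p_k/q_k = 15824/893
k=9  a_k=2  p_k/q_k = 47029/2654
k=10  a_k=1  p_k/q_k = 62853/3547
k=11  a_k=1  p_k/q_k = 109882/6201
k=12  a_k=2  p_k/q_k = 282617/15949
k=13  a_k=1  p_k/q_k = 392499/22150
→ (392499, 22150).  Check: 392499²=154055465001, 314·22150²=154055465000, difference 1.
n=2: (392499,22150)∘(392499,22150) = (392499·392499+314·22150·22150, 392499·22150+22150·392499) = (308110930001,17387705700)

392499 22150
308110930001 17387705700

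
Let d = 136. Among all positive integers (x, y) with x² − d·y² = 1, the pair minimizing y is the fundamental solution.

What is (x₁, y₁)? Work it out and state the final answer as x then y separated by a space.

35 3

√136 = [11; 1,1,1,22, …], period ℓ=4 (even) → k=3
i=0: a=11 ⇒ p=11, q=1
…
i=2: a=1 ⇒ p=23, q=2
i=3: a=1 ⇒ p=35, q=3
(x₁, y₁) = (35, 3);  35² − 136·3² = 1 ✓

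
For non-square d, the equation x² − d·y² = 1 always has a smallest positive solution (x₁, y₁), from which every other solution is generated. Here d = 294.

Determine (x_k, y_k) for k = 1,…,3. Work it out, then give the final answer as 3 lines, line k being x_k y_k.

4801 280
46099201 2688560
442644523201 25815552840

√294 = [17; 6,1,4,1,6,34, …], period ℓ=6 (even) → k=5
i=0: a=17 ⇒ p=17, q=1
i=1: a=6 ⇒ p=103, q=6
…
i=3: a=4 ⇒ p=583, q=34
i=4: a=1 ⇒ p=703, q=41
i=5: a=6 ⇒ p=4801, q=280
fundamental: x₁=4801, y₁=280  (since 23049601 − 294·78400 = 1)
k=2:  x_2 = 4801·4801+294·280·280 = 46099201,  y_2 = 4801·280+280·4801 = 2688560
k=3:  x_3 = 4801·46099201+294·280·2688560 = 442644523201,  y_3 = 4801·2688560+280·46099201 = 25815552840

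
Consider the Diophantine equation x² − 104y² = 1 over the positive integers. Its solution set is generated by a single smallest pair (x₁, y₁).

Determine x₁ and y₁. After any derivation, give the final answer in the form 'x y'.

51 5

√104 = [10; 5,20, …], period ℓ=2 (even) → k=1
i=0: a=10 ⇒ p=10, q=1
i=1: a=5 ⇒ p=51, q=5
→ (51, 5).  Check: 51²=2601, 104·5²=2600, difference 1.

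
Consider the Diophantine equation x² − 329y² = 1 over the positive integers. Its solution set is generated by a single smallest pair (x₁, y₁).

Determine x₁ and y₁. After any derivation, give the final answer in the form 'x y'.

2376415 131016

[18; 7,4,2,1,1,4,1,1,2,4,7,36] for √329; ℓ=12 ⇒ convergent index 11
step 0: (18, 1)  from 18·(1,0) + (0,1)
step 1: (127, 7)  from 7·(18,1) + (1,0)
…
step 5: (2884, 159)  from 1·(1705,94) + (1179,65)
…
step 8: (29366, 1619)  from 1·(16125,889) + (13241,730)
…
step 10: (328794, 18127)  from 4·(74857,4127) + (29366,1619)
step 11: (2376415, 131016)  from 7·(328794,18127) + (74857,4127)
(x₁, y₁) = (2376415, 131016);  2376415² − 329·131016² = 1 ✓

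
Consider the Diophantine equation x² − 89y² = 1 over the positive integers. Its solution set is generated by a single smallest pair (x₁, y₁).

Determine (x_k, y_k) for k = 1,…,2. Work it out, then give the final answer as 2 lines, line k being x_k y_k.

500001 53000
500002000001 53000106000

d=89: √d = [9; 2,3,3,2,18] (ℓ=5, odd), read p_9/q_9
k=0  a_k=9  p_k/q_k = 9/1
…
k=2  a_k=3  p_k/q_k = 66/7
k=3  a_k=3  p_k/q_k = 217/23
k=4  a_k=2  p_k/q_k = 500/53
k=5  a_k=18  p_k/q_k = 9217/977
…
k=7  a_k=3  p_k/q_k = 66019/6998
k=8  a_k=3  p_k/q_k = 216991/23001
k=9  a_k=2  p_k/q_k = 500001/53000
→ (500001, 53000).  Check: 500001²=250001000001, 89·53000²=250001000000, difference 1.
n=2: (500001,53000)∘(500001,53000) = (500001·500001+89·53000·53000, 500001·53000+53000·500001) = (500002000001,53000106000)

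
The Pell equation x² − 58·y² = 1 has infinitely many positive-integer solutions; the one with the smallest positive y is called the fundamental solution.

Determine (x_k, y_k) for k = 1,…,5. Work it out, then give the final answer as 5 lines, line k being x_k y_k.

[7; 1,1,1,1,1,1,14] for √58; ℓ=7 ⇒ convergent index 13
a_0=7:  p_0=7·1+0=7,  q_0=7·0+1=1
a_1=1:  p_1=1·7+1=8,  q_1=1·1+0=1
a_2=1:  p_2=1·8+7=15,  q_2=1·1+1=2
…
a_6=1:  p_6=1·61+38=99,  q_6=1·8+5=13
…
a_9=1:  p_9=1·1546+1447=2993,  q_9=1·203+190=393
…
a_12=1:  p_12=1·7532+4539=12071,  q_12=1·989+596=1585
a_13=1:  p_13=1·12071+7532=19603,  q_13=1·1585+989=2574
→ (19603, 2574).  Check: 19603²=384277609, 58·2574²=384277608, difference 1.
(19603+2574√58)^2 = 768555217 + 100916244√58
(19603+2574√58)^3 = 30131975818099 + 3956522259690√58
(19603+2574√58)^4 = 1181354243155834177 + 155119411612489896√58
(19603+2574√58)^5 = 46316174427035658925363 + 6081611647722756602886√58

19603 2574
768555217 100916244
30131975818099 3956522259690
1181354243155834177 155119411612489896
46316174427035658925363 6081611647722756602886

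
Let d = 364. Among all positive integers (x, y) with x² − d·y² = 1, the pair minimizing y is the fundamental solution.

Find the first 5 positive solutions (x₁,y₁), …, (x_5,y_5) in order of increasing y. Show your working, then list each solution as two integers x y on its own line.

d=364: √d = [19; 12,1,2,3,1,8,1,3,2,1,12,38] (ℓ=12, even), read p_11/q_11
a_0=19:  p_0=19·1+0=19,  q_0=19·0+1=1
a_1=12:  p_1=12·19+1=229,  q_1=12·1+0=12
…
a_8=3:  p_8=3·30755+27607=119872,  q_8=3·1612+1447=6283
a_9=2:  p_9=2·119872+30755=270499,  q_9=2·6283+1612=14178
a_10=1:  p_10=1·270499+119872=390371,  q_10=1·14178+6283=20461
a_11=12:  p_11=12·390371+270499=4954951,  q_11=12·20461+14178=259710
(x₁, y₁) = (4954951, 259710);  4954951² − 364·259710² = 1 ✓
k=2:  x_2 = 4954951·4954951+364·259710·259710 = 49103078824801,  y_2 = 4954951·259710+259710·4954951 = 2573700648420
k=3:  x_3 = 4954951·49103078824801+364·259710·2573700648420 = 486606699052048124551,  y_3 = 4954951·2573700648420+259710·49103078824801 = 25505121203178395130
k=4:  x_4 = 4954951·486606699052048124551+364·259710·25505121203178395130 = 4822224700149240710505379201,  y_4 = 4954951·25505121203178395130+259710·486606699052048124551 = 252753251621617410554928840
k=5:  x_5 = 4954951·4822224700149240710505379201+364·259710·252753251621617410554928840 = 47787774200457874208819626306623751,  y_5 = 4954951·252753251621617410554928840+259710·4822224700149240710505379201 = 2504759953751544114971907242978550

4954951 259710
49103078824801 2573700648420
486606699052048124551 25505121203178395130
4822224700149240710505379201 252753251621617410554928840
47787774200457874208819626306623751 2504759953751544114971907242978550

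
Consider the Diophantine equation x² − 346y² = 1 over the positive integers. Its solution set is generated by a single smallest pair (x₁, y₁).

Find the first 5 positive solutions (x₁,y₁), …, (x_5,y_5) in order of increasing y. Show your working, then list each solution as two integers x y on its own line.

17299 930
598510801 32176140
20707276675699 1113230090790
716430357827323201 38515534648976280
24787057499402451432499 1332560466672051244650

d=346: √d = [18; 1,1,1,1,36] (ℓ=5, odd), read p_9/q_9
step 0: (18, 1)  from 18·(1,0) + (0,1)
step 1: (19, 1)  from 1·(18,1) + (1,0)
step 2: (37, 2)  from 1·(19,1) + (18,1)
step 3: (56, 3)  from 1·(37,2) + (19,1)
step 4: (93, 5)  from 1·(56,3) + (37,2)
step 5: (3404, 183)  from 36·(93,5) + (56,3)
step 6: (3497, 188)  from 1·(3404,183) + (93,5)
step 7: (6901, 371)  from 1·(3497,188) + (3404,183)
step 8: (10398, 559)  from 1·(6901,371) + (3497,188)
step 9: (17299, 930)  from 1·(10398,559) + (6901,371)
(x₁, y₁) = (17299, 930);  17299² − 346·930² = 1 ✓
n=2: (17299,930)∘(17299,930) = (17299·17299+346·930·930, 17299·930+930·17299) = (598510801,32176140)
n=3: (598510801,32176140)∘(17299,930) = (17299·598510801+346·930·32176140, 17299·32176140+930·598510801) = (20707276675699,1113230090790)
n=4: (20707276675699,1113230090790)∘(17299,930) = (17299·20707276675699+346·930·1113230090790, 17299·1113230090790+930·20707276675699) = (716430357827323201,38515534648976280)
n=5: (716430357827323201,38515534648976280)∘(17299,930) = (17299·716430357827323201+346·930·38515534648976280, 17299·38515534648976280+930·716430357827323201) = (24787057499402451432499,1332560466672051244650)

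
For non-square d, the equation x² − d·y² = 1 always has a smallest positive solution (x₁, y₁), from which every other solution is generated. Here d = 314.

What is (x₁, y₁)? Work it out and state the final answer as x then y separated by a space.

392499 22150

[17; 1,2,1,1,2,1,34] for √314; ℓ=7 ⇒ convergent index 13
a_0=17:  p_0=17·1+0=17,  q_0=17·0+1=1
…
a_2=2:  p_2=2·18+17=53,  q_2=2·1+1=3
…
a_4=1:  p_4=1·71+53=124,  q_4=1·4+3=7
…
a_6=1:  p_6=1·319+124=443,  q_6=1·18+7=25
…
a_8=1:  p_8=1·15381+443=15824,  q_8=1·868+25=893
…
a_12=2:  p_12=2·109882+62853=282617,  q_12=2·6201+3547=15949
a_13=1:  p_13=1·282617+109882=392499,  q_13=1·15949+6201=22150
→ (392499, 22150).  Check: 392499²=154055465001, 314·22150²=154055465000, difference 1.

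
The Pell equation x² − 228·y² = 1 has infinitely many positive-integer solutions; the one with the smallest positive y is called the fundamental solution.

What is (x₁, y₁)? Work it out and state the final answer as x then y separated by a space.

151 10

√228 → a₀=15, period (10,30); ℓ=2 even so k=1
i=0: a=15 ⇒ p=15, q=1
i=1: a=10 ⇒ p=151, q=10
fundamental: x₁=151, y₁=10  (since 22801 − 228·100 = 1)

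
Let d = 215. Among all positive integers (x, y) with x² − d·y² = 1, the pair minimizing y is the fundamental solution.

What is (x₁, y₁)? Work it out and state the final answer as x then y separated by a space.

44 3

[14; 1,1,1,28] for √215; ℓ=4 ⇒ convergent index 3
a_0=14:  p_0=14·1+0=14,  q_0=14·0+1=1
…
a_2=1:  p_2=1·15+14=29,  q_2=1·1+1=2
a_3=1:  p_3=1·29+15=44,  q_3=1·2+1=3
fundamental: x₁=44, y₁=3  (since 1936 − 215·9 = 1)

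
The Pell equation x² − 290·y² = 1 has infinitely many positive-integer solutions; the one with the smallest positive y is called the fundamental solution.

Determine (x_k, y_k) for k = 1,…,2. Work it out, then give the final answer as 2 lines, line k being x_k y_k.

√290 → a₀=17, period (34); ℓ=1 odd so k=1
a_0=17:  p_0=17·1+0=17,  q_0=17·0+1=1
a_1=34:  p_1=34·17+1=579,  q_1=34·1+0=34
fundamental: x₁=579, y₁=34  (since 335241 − 290·1156 = 1)
n=2: (579,34)∘(579,34) = (579·579+290·34·34, 579·34+34·579) = (670481,39372)

579 34
670481 39372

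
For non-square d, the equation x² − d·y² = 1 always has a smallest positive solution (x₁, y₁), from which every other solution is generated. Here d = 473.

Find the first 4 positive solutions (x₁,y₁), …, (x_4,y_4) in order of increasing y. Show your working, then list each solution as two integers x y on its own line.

√473 = [21; 1,2,1,42, …], period ℓ=4 (even) → k=3
step 0: (21, 1)  from 21·(1,0) + (0,1)
step 1: (22, 1)  from 1·(21,1) + (1,0)
step 2: (65, 3)  from 2·(22,1) + (21,1)
step 3: (87, 4)  from 1·(65,3) + (22,1)
(x₁, y₁) = (87, 4);  87² − 473·4² = 1 ✓
k=2:  x_2 = 87·87+473·4·4 = 15137,  y_2 = 87·4+4·87 = 696
k=3:  x_3 = 87·15137+473·4·696 = 2633751,  y_3 = 87·696+4·15137 = 121100
k=4:  x_4 = 87·2633751+473·4·121100 = 458257537,  y_4 = 87·121100+4·2633751 = 21070704

87 4
15137 696
2633751 121100
458257537 21070704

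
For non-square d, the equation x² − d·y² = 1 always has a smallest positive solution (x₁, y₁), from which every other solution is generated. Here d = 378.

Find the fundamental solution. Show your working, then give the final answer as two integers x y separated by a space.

[19; 2,3,1,4,1,3,2,38] for √378; ℓ=8 ⇒ convergent index 7
step 0: (19, 1)  from 19·(1,0) + (0,1)
…
step 2: (136, 7)  from 3·(39,2) + (19,1)
step 3: (175, 9)  from 1·(136,7) + (39,2)
step 4: (836, 43)  from 4·(175,9) + (136,7)
step 5: (1011, 52)  from 1·(836,43) + (175,9)
step 6: (3869, 199)  from 3·(1011,52) + (836,43)
step 7: (8749, 450)  from 2·(3869,199) + (1011,52)
fundamental: x₁=8749, y₁=450  (since 76545001 − 378·202500 = 1)

8749 450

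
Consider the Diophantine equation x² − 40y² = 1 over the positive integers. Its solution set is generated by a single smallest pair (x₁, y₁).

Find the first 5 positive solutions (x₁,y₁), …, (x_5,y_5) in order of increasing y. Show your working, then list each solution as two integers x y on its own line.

d=40: √d = [6; 3,12] (ℓ=2, even), read p_1/q_1
step 0: (6, 1)  from 6·(1,0) + (0,1)
step 1: (19, 3)  from 3·(6,1) + (1,0)
→ (19, 3).  Check: 19²=361, 40·3²=360, difference 1.
n=2: (19,3)∘(19,3) = (19·19+40·3·3, 19·3+3·19) = (721,114)
n=3: (721,114)∘(19,3) = (19·721+40·3·114, 19·114+3·721) = (27379,4329)
n=4: (27379,4329)∘(19,3) = (19·27379+40·3·4329, 19·4329+3·27379) = (1039681,164388)
n=5: (1039681,164388)∘(19,3) = (19·1039681+40·3·164388, 19·164388+3·1039681) = (39480499,6242415)

19 3
721 114
27379 4329
1039681 164388
39480499 6242415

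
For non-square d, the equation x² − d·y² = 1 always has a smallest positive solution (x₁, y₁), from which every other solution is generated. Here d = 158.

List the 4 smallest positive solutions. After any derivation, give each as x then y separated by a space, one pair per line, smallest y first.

d=158: √d = [12; 1,1,3,12,3,1,1,24] (ℓ=8, even), read p_7/q_7
step 0: (12, 1)  from 12·(1,0) + (0,1)
step 1: (13, 1)  from 1·(12,1) + (1,0)
…
step 3: (88, 7)  from 3·(25,2) + (13,1)
…
step 5: (3331, 265)  from 3·(1081,86) + (88,7)
step 6: (4412, 351)  from 1·(3331,265) + (1081,86)
step 7: (7743, 616)  from 1·(4412,351) + (3331,265)
→ (7743, 616).  Check: 7743²=59954049, 158·616²=59954048, difference 1.
(x_2, y_2) = (7743·7743 + 158·616·616, 7743·616 + 616·7743) = (119908097, 9539376)
(x_3, y_3) = (7743·119908097 + 158·616·9539376, 7743·9539376 + 616·119908097) = (1856896782399, 147726776120)
(x_4, y_4) = (7743·1856896782399 + 158·616·147726776120, 7743·147726776120 + 616·1856896782399) = (28755903452322817, 2287696845454944)

7743 616
119908097 9539376
1856896782399 147726776120
28755903452322817 2287696845454944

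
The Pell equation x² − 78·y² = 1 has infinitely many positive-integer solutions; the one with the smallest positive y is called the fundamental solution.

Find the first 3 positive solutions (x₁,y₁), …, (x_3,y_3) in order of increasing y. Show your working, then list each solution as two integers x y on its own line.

53 6
5617 636
595349 67410

d=78: √d = [8; 1,4,1,16] (ℓ=4, even), read p_3/q_3
i=0: a=8 ⇒ p=8, q=1
i=1: a=1 ⇒ p=9, q=1
i=2: a=4 ⇒ p=44, q=5
i=3: a=1 ⇒ p=53, q=6
(x₁, y₁) = (53, 6);  53² − 78·6² = 1 ✓
(x_2, y_2) = (53·53 + 78·6·6, 53·6 + 6·53) = (5617, 636)
(x_3, y_3) = (53·5617 + 78·6·636, 53·636 + 6·5617) = (595349, 67410)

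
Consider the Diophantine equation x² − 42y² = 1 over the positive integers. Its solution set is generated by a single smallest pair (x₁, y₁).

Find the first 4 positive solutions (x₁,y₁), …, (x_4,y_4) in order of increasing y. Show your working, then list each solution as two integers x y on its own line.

13 2
337 52
8749 1350
227137 35048

d=42: √d = [6; 2,12] (ℓ=2, even), read p_1/q_1
i=0: a=6 ⇒ p=6, q=1
i=1: a=2 ⇒ p=13, q=2
fundamental: x₁=13, y₁=2  (since 169 − 42·4 = 1)
(x_2, y_2) = (13·13 + 42·2·2, 13·2 + 2·13) = (337, 52)
(x_3, y_3) = (13·337 + 42·2·52, 13·52 + 2·337) = (8749, 1350)
(x_4, y_4) = (13·8749 + 42·2·1350, 13·1350 + 2·8749) = (227137, 35048)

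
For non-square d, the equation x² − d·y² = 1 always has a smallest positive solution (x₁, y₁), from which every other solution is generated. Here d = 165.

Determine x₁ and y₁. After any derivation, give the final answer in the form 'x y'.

1079 84

√165 = [12; 1,5,2,5,1,24, …], period ℓ=6 (even) → k=5
step 0: (12, 1)  from 12·(1,0) + (0,1)
…
step 2: (77, 6)  from 5·(13,1) + (12,1)
…
step 4: (912, 71)  from 5·(167,13) + (77,6)
step 5: (1079, 84)  from 1·(912,71) + (167,13)
(x₁, y₁) = (1079, 84);  1079² − 165·84² = 1 ✓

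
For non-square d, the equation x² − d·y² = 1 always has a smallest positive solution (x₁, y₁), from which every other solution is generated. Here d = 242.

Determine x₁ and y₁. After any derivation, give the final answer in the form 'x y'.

√242 → a₀=15, period (1,1,3,1,14,1,3,1,1,30); ℓ=10 even so k=9
a_0=15:  p_0=15·1+0=15,  q_0=15·0+1=1
…
a_2=1:  p_2=1·16+15=31,  q_2=1·1+1=2
…
a_5=14:  p_5=14·140+109=2069,  q_5=14·9+7=133
…
a_8=1:  p_8=1·8696+2209=10905,  q_8=1·559+142=701
a_9=1:  p_9=1·10905+8696=19601,  q_9=1·701+559=1260
fundamental: x₁=19601, y₁=1260  (since 384199201 − 242·1587600 = 1)

19601 1260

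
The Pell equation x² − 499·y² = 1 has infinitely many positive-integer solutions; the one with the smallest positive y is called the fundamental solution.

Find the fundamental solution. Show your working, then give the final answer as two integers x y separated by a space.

4490 201

[22; 2,1,21,1,2,44] for √499; ℓ=6 ⇒ convergent index 5
a_0=22:  p_0=22·1+0=22,  q_0=22·0+1=1
…
a_3=21:  p_3=21·67+45=1452,  q_3=21·3+2=65
a_4=1:  p_4=1·1452+67=1519,  q_4=1·65+3=68
a_5=2:  p_5=2·1519+1452=4490,  q_5=2·68+65=201
fundamental: x₁=4490, y₁=201  (since 20160100 − 499·40401 = 1)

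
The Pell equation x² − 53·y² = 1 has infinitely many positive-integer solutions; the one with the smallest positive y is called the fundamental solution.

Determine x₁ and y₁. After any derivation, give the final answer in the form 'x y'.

66249 9100

√53 = [7; 3,1,1,3,14, …], period ℓ=5 (odd) → k=9
i=0: a=7 ⇒ p=7, q=1
i=1: a=3 ⇒ p=22, q=3
i=2: a=1 ⇒ p=29, q=4
…
i=5: a=14 ⇒ p=2599, q=357
i=6: a=3 ⇒ p=7979, q=1096
…
i=8: a=1 ⇒ p=18557, q=2549
i=9: a=3 ⇒ p=66249, q=9100
(x₁, y₁) = (66249, 9100);  66249² − 53·9100² = 1 ✓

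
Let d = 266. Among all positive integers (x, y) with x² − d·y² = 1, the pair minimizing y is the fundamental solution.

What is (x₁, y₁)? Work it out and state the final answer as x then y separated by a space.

[16; 3,4,3,32] for √266; ℓ=4 ⇒ convergent index 3
step 0: (16, 1)  from 16·(1,0) + (0,1)
step 1: (49, 3)  from 3·(16,1) + (1,0)
step 2: (212, 13)  from 4·(49,3) + (16,1)
step 3: (685, 42)  from 3·(212,13) + (49,3)
fundamental: x₁=685, y₁=42  (since 469225 − 266·1764 = 1)

685 42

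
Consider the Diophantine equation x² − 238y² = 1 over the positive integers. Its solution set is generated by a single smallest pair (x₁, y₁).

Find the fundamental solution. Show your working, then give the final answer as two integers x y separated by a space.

√238 = [15; 2,2,1,14,1,2,2,30, …], period ℓ=8 (even) → k=7
step 0: (15, 1)  from 15·(1,0) + (0,1)
step 1: (31, 2)  from 2·(15,1) + (1,0)
…
step 6: (4983, 323)  from 2·(1697,110) + (1589,103)
step 7: (11663, 756)  from 2·(4983,323) + (1697,110)
fundamental: x₁=11663, y₁=756  (since 136025569 − 238·571536 = 1)

11663 756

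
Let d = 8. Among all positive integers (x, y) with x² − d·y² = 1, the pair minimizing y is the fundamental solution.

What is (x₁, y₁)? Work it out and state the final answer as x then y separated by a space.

d=8: √d = [2; 1,4] (ℓ=2, even), read p_1/q_1
i=0: a=2 ⇒ p=2, q=1
i=1: a=1 ⇒ p=3, q=1
→ (3, 1).  Check: 3²=9, 8·1²=8, difference 1.

3 1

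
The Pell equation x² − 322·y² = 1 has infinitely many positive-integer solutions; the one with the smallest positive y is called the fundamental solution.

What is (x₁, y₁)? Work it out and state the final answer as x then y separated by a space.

[17; 1,16,1,34] for √322; ℓ=4 ⇒ convergent index 3
a_0=17:  p_0=17·1+0=17,  q_0=17·0+1=1
…
a_2=16:  p_2=16·18+17=305,  q_2=16·1+1=17
a_3=1:  p_3=1·305+18=323,  q_3=1·17+1=18
fundamental: x₁=323, y₁=18  (since 104329 − 322·324 = 1)

323 18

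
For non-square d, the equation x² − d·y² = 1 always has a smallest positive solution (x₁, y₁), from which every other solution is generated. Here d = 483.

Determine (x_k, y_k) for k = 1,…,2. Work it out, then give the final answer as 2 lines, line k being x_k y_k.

22 1
967 44

d=483: √d = [21; 1,42] (ℓ=2, even), read p_1/q_1
step 0: (21, 1)  from 21·(1,0) + (0,1)
step 1: (22, 1)  from 1·(21,1) + (1,0)
→ (22, 1).  Check: 22²=484, 483·1²=483, difference 1.
(x_2, y_2) = (22·22 + 483·1·1, 22·1 + 1·22) = (967, 44)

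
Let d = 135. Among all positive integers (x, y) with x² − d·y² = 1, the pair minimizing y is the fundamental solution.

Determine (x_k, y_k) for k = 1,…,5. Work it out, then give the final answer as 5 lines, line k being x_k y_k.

244 21
119071 10248
58106404 5001003
28355806081 2440479216
13837575261124 1190948856405

√135 → a₀=11, period (1,1,1,1,1,1,1,22); ℓ=8 even so k=7
a_0=11:  p_0=11·1+0=11,  q_0=11·0+1=1
…
a_2=1:  p_2=1·12+11=23,  q_2=1·1+1=2
…
a_4=1:  p_4=1·35+23=58,  q_4=1·3+2=5
…
a_6=1:  p_6=1·93+58=151,  q_6=1·8+5=13
a_7=1:  p_7=1·151+93=244,  q_7=1·13+8=21
(x₁, y₁) = (244, 21);  244² − 135·21² = 1 ✓
(244+21√135)^2 = 119071 + 10248√135
(244+21√135)^3 = 58106404 + 5001003√135
(244+21√135)^4 = 28355806081 + 2440479216√135
(244+21√135)^5 = 13837575261124 + 1190948856405√135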